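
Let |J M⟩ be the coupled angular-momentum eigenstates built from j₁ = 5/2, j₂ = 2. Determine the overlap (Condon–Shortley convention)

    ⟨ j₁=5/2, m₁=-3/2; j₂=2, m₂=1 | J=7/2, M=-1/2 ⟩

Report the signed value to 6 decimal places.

−√(121/315) ≈ -0.619780

√[8·1!4!3!/9! · 1!4!3!1!3!4!] = √(2304/35)
  +(−1)^0/∏(0,1,4,3,0,0)! = 1/144  (running 1/144)
  +(−1)^1/∏(1,0,3,2,1,1)! = -1/12  (running -11/144)
⟨..|..⟩ = √(2304/35)·(-11/144) = -0.619780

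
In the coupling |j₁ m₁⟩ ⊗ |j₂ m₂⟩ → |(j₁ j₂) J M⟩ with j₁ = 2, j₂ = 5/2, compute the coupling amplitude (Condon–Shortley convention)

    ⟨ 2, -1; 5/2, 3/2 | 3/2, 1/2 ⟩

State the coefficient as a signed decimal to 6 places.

j₁+j₂−J=3  J+j₁−j₂=1  J−j₁+j₂=2  j₁+j₂+J+1=7
(j₁±m₁, j₂±m₂, J±M) = (1,3,4,1,2,1)
P² = 96/35
sum k=2..3:
  [2] +1/4 = 1/4
  [3] −1/6 = -1/6
S = 1/12
C² = P²·S² = 2/105 ; C = +0.138013

+0.138013  (= +√(2/105))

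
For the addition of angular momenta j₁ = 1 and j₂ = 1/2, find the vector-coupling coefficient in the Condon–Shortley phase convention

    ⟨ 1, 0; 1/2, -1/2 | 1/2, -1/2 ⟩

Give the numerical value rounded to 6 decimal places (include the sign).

+√(1/3) = +0.577350

j₁+j₂−J=1  J+j₁−j₂=1  J−j₁+j₂=0  j₁+j₂+J+1=3
(j₁±m₁, j₂±m₂, J±M) = (1,1,0,1,0,1)
P² = 1/3
sum k=0..0:
  [0] +1/1 = 1
S = 1
C² = P²·S² = 1/3 ; C = +0.577350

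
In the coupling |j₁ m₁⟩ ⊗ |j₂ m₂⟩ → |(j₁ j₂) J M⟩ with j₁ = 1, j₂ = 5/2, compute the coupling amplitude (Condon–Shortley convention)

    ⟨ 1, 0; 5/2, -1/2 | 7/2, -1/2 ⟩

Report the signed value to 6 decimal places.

+√(4/7) = +0.755929

√[8·0!2!5!/8! · 1!1!2!3!3!4!] = √(576/7)
  +(−1)^0/∏(0,0,1,2,1,3)! = 1/12  (running 1/12)
⟨..|..⟩ = √(576/7)·(1/12) = +0.755929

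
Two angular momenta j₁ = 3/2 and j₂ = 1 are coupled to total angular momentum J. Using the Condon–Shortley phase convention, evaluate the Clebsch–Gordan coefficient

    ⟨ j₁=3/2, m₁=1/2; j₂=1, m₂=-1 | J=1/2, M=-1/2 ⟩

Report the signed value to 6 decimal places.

+0.408248

√[2·2!1!0!/4! · 2!1!0!2!0!1!] = √(2/3)
  +(−1)^0/∏(0,2,1,0,0,0)! = 1/2  (running 1/2)
⟨..|..⟩ = √(2/3)·(1/2) = +0.408248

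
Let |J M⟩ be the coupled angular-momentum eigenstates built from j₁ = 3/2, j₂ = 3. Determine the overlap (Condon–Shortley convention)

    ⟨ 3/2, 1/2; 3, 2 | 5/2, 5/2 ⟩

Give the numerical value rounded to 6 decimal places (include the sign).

j₁+j₂−J=2  J+j₁−j₂=1  J−j₁+j₂=4  j₁+j₂+J+1=8
(j₁±m₁, j₂±m₂, J±M) = (2,1,5,1,5,0)
P² = 1440/7
sum k=1..1:
  [1] −1/24 = -1/24
S = -1/24
C² = P²·S² = 5/14 ; C = -0.597614

−√(5/14) = -0.597614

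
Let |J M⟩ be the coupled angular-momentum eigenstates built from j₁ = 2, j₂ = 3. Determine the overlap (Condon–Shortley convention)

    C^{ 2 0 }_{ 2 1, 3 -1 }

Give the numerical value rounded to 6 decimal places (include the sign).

−√(1/7) = -0.377964

triangle: 3!*1!*3!/8! = 36/40320
(j±m)!: 3!*1!*2!*4!*2!*2! = 1152
prefactor² = (2J+1)*Δ*N² = 36/7
  k=0: +1/(0!*3!*1!*2!*0!*1!) = 1/12
  k=1: −1/(1!*2!*0!*1!*1!*2!) = -1/4
Σ = -1/6  ⇒  CG² = 36/7*(-1/6)² = 1/7
CG = −√(1/7) = -0.377964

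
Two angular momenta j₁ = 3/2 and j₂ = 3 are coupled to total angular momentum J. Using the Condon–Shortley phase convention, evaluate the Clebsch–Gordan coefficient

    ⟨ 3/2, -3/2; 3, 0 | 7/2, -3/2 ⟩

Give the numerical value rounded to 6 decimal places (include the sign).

√[8·1!2!5!/9! · 0!3!3!3!2!5!] = √(1920/7)
  +(−1)^1/∏(1,0,2,2,0,3)! = -1/24  (running -1/24)
⟨..|..⟩ = √(1920/7)·(-1/24) = -0.690066

−√(10/21) ≈ -0.690066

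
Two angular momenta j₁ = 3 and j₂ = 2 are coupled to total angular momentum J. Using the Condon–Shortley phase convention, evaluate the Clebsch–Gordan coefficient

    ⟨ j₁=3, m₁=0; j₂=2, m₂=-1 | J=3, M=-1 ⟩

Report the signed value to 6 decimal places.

√[7·2!4!2!/9! · 3!3!1!3!2!4!] = √(96/5)
  +(−1)^0/∏(0,2,3,1,1,1)! = 1/12  (running 1/12)
  +(−1)^1/∏(1,1,2,0,2,2)! = -1/8  (running -1/24)
⟨..|..⟩ = √(96/5)·(-1/24) = -0.182574

-0.182574  (= −√(1/30))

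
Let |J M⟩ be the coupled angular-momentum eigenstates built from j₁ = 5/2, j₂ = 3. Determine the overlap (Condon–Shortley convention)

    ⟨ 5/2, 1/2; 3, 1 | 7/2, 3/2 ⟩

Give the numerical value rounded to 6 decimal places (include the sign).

triangle: 2!*3!*4!/10! = 288/3628800
(j±m)!: 3!*2!*4!*2!*5!*2! = 138240
prefactor² = (2J+1)*Δ*N² = 3072/35
  k=0: +1/(0!*2!*2!*4!*1!*0!) = 1/96
  k=1: −1/(1!*1!*1!*3!*2!*1!) = -1/12
  k=2: +1/(2!*0!*0!*2!*3!*2!) = 1/48
Σ = -5/96  ⇒  CG² = 3072/35*(-5/96)² = 5/21
CG = −√(5/21) = -0.487950

-0.487950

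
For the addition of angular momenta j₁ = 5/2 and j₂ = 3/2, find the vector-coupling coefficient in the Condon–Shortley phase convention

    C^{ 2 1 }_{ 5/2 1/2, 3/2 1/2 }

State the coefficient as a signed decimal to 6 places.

triangle: 2!·3!·1!/7! = 12/5040
(j±m)!: 3!·2!·2!·1!·3!·1! = 144
prefactor² = (2J+1)·Δ·N² = 12/7
  k=1: −1/(1!·1!·1!·1!·2!·0!) = -1/2
  k=2: +1/(2!·0!·0!·0!·3!·1!) = 1/12
Σ = -5/12  ⇒  CG² = 12/7·(-5/12)² = 25/84
CG = −√(25/84) = -0.545545

-0.545545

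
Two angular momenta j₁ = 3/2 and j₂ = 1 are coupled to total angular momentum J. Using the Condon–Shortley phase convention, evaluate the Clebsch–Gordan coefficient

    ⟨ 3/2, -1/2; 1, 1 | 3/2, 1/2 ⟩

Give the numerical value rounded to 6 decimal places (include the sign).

−√(8/15) = -0.730297

√[4·1!2!1!/5! · 1!2!2!0!2!1!] = √(8/15)
  +(−1)^1/∏(1,0,1,1,1,0)! = -1  (running -1)
⟨..|..⟩ = √(8/15)·(-1) = -0.730297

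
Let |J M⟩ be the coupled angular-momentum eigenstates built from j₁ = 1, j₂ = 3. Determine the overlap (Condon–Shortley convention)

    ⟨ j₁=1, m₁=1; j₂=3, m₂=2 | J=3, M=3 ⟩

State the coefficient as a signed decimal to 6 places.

+√(1/4) ≈ +0.500000

√[7·1!1!5!/8! · 2!0!5!1!6!0!] = √(3600)
  +(−1)^0/∏(0,1,0,5,1,0)! = 1/120  (running 1/120)
⟨..|..⟩ = √(3600)·(1/120) = +0.500000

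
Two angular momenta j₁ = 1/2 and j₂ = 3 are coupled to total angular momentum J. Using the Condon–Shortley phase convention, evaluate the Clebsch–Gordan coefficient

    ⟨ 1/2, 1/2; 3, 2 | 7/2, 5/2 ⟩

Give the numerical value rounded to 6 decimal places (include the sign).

j₁+j₂−J=0  J+j₁−j₂=1  J−j₁+j₂=6  j₁+j₂+J+1=8
(j₁±m₁, j₂±m₂, J±M) = (1,0,5,1,6,1)
P² = 86400/7
sum k=0..0:
  [0] +1/120 = 1/120
S = 1/120
C² = P²·S² = 6/7 ; C = +0.925820

+√(6/7) ≈ +0.925820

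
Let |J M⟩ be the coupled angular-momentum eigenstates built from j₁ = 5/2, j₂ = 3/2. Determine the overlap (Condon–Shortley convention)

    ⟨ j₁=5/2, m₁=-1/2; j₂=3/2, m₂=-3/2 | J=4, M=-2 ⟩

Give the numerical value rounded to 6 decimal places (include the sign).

+√(5/14) ≈ +0.597614

j₁+j₂−J=0  J+j₁−j₂=5  J−j₁+j₂=3  j₁+j₂+J+1=9
(j₁±m₁, j₂±m₂, J±M) = (2,3,0,3,2,6)
P² = 12960/7
sum k=0..0:
  [0] +1/72 = 1/72
S = 1/72
C² = P²·S² = 5/14 ; C = +0.597614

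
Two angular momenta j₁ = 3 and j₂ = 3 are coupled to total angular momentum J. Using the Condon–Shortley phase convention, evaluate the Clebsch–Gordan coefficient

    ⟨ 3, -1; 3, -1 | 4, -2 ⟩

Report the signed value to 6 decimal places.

√[9·2!4!4!/11! · 2!4!2!4!2!6!] = √(331776/385)
  +(−1)^0/∏(0,2,4,2,0,2)! = 1/192  (running 1/192)
  +(−1)^1/∏(1,1,3,1,1,3)! = -1/36  (running -13/576)
  +(−1)^2/∏(2,0,2,0,2,4)! = 1/192  (running -5/288)
⟨..|..⟩ = √(331776/385)·(-5/288) = -0.509647

−√(20/77) = -0.509647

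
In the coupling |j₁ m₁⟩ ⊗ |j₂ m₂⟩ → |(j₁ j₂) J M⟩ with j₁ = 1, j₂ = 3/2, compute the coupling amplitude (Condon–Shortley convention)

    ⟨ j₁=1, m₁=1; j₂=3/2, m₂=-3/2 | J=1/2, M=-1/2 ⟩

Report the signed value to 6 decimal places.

j₁+j₂−J=2  J+j₁−j₂=0  J−j₁+j₂=1  j₁+j₂+J+1=4
(j₁±m₁, j₂±m₂, J±M) = (2,0,0,3,0,1)
P² = 2
sum k=0..0:
  [0] +1/2 = 1/2
S = 1/2
C² = P²·S² = 1/2 ; C = +0.707107

+√(1/2) ≈ +0.707107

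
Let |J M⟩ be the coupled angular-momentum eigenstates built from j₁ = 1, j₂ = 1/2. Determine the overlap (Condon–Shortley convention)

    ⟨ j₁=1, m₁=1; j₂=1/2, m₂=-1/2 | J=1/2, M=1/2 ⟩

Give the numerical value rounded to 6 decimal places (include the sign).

j₁+j₂−J=1  J+j₁−j₂=1  J−j₁+j₂=0  j₁+j₂+J+1=3
(j₁±m₁, j₂±m₂, J±M) = (2,0,0,1,1,0)
P² = 2/3
sum k=0..0:
  [0] +1/1 = 1
S = 1
C² = P²·S² = 2/3 ; C = +0.816497

+√(2/3) ≈ +0.816497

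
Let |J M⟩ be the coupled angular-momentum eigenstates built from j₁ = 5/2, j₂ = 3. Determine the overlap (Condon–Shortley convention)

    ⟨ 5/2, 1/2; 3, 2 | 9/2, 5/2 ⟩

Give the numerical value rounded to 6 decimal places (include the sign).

−√(49/198) = -0.497468

triangle: 1!×4!×5!/11! = 2880/39916800
(j±m)!: 3!×2!×5!×1!×7!×2! = 14515200
prefactor² = (2J+1)×Δ×N² = 115200/11
  k=0: +1/(0!×1!×2!×5!×2!×0!) = 1/480
  k=1: −1/(1!×0!×1!×4!×3!×1!) = -1/144
Σ = -7/1440  ⇒  CG² = 115200/11×(-7/1440)² = 49/198
CG = −√(49/198) = -0.497468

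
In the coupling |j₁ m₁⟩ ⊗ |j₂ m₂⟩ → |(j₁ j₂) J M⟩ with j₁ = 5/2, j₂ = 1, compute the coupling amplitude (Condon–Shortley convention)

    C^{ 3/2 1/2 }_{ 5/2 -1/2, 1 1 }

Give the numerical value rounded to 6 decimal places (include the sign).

triangle: 2!*3!*0!/6! = 12/720
(j±m)!: 2!*3!*2!*0!*2!*1! = 48
prefactor² = (2J+1)*Δ*N² = 16/5
  k=2: +1/(2!*0!*1!*0!*2!*0!) = 1/4
Σ = 1/4  ⇒  CG² = 16/5*1/4² = 1/5
CG = +√(1/5) = +0.447214

+0.447214  (= +√(1/5))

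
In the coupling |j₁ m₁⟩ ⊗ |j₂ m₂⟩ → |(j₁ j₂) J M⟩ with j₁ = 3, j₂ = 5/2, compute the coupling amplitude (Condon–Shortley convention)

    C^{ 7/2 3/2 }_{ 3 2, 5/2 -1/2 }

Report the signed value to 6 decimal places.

+0.308607  (= +√(2/21))

triangle: 2!×4!×3!/10! = 288/3628800
(j±m)!: 5!×1!×2!×3!×5!×2! = 345600
prefactor² = (2J+1)×Δ×N² = 1536/7
  k=0: +1/(0!×2!×1!×2!×3!×1!) = 1/24
  k=1: −1/(1!×1!×0!×1!×4!×2!) = -1/48
Σ = 1/48  ⇒  CG² = 1536/7×1/48² = 2/21
CG = +√(2/21) = +0.308607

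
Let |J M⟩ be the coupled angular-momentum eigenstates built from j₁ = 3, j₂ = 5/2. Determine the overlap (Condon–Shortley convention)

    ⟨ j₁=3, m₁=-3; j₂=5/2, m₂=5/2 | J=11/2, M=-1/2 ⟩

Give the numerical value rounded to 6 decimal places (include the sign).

√[12·0!6!5!/12! · 0!6!5!0!5!6!] = √(1244160000/77)
  +(−1)^0/∏(0,0,6,5,0,0)! = 1/86400  (running 1/86400)
⟨..|..⟩ = √(1244160000/77)·(1/86400) = +0.046524

+0.046524  (= +√(1/462))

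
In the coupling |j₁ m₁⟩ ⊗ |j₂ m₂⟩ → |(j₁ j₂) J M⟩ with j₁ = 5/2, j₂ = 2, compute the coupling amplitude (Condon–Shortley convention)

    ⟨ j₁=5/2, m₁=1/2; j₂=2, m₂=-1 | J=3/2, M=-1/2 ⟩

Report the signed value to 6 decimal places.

-0.487950  (= −√(5/21))

triangle: 3!×2!×1!/7! = 12/5040
(j±m)!: 3!×2!×1!×3!×1!×2! = 144
prefactor² = (2J+1)×Δ×N² = 48/35
  k=0: +1/(0!×3!×2!×1!×0!×0!) = 1/12
  k=1: −1/(1!×2!×1!×0!×1!×1!) = -1/2
Σ = -5/12  ⇒  CG² = 48/35×(-5/12)² = 5/21
CG = −√(5/21) = -0.487950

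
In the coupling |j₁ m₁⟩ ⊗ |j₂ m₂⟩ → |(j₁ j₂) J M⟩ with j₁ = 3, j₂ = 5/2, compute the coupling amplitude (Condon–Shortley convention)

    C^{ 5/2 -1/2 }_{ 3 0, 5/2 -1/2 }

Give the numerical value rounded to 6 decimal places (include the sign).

√[6·3!3!2!/9! · 3!3!2!3!2!3!] = √(216/35)
  +(−1)^0/∏(0,3,3,2,0,0)! = 1/72  (running 1/72)
  +(−1)^1/∏(1,2,2,1,1,1)! = -1/4  (running -17/72)
  +(−1)^2/∏(2,1,1,0,2,2)! = 1/8  (running -1/9)
⟨..|..⟩ = √(216/35)·(-1/9) = -0.276026

-0.276026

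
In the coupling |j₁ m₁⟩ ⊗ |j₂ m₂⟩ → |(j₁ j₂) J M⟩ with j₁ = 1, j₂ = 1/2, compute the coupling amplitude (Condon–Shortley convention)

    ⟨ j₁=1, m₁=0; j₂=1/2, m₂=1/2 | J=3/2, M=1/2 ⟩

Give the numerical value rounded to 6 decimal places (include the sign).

√[4·0!2!1!/4! · 1!1!1!0!2!1!] = √(2/3)
  +(−1)^0/∏(0,0,1,1,1,0)! = 1  (running 1)
⟨..|..⟩ = √(2/3)·(1) = +0.816497

+0.816497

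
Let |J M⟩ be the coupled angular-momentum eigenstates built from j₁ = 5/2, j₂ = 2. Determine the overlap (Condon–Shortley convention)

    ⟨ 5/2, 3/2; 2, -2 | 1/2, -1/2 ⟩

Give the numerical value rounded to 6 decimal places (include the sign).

√[2·4!1!0!/6! · 4!1!0!4!0!1!] = √(192/5)
  +(−1)^0/∏(0,4,1,0,0,0)! = 1/24  (running 1/24)
⟨..|..⟩ = √(192/5)·(1/24) = +0.258199

+0.258199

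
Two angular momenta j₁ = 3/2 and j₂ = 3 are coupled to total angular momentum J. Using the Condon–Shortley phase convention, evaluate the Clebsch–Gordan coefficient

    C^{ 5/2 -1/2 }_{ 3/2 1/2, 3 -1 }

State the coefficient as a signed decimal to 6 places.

-0.119523  (= −√(1/70))

j₁+j₂−J=2  J+j₁−j₂=1  J−j₁+j₂=4  j₁+j₂+J+1=8
(j₁±m₁, j₂±m₂, J±M) = (2,1,2,4,2,3)
P² = 288/35
sum k=0..1:
  [0] +1/8 = 1/8
  [1] −1/6 = -1/6
S = -1/24
C² = P²·S² = 1/70 ; C = -0.119523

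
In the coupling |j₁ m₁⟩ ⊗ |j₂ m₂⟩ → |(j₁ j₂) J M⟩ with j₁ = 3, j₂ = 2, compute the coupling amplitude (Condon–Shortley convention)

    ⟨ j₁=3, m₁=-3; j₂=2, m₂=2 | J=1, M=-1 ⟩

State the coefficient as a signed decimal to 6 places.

√[3·4!2!0!/7! · 0!6!4!0!0!2!] = √(6912/7)
  +(−1)^4/∏(4,0,2,0,0,0)! = 1/48  (running 1/48)
⟨..|..⟩ = √(6912/7)·(1/48) = +0.654654

+√(3/7) = +0.654654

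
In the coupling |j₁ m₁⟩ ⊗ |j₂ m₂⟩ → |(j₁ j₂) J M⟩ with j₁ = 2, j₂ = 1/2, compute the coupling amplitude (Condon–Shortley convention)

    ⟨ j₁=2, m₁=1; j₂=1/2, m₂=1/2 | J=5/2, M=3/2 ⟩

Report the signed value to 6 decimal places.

triangle: 0!*4!*1!/6! = 24/720
(j±m)!: 3!*1!*1!*0!*4!*1! = 144
prefactor² = (2J+1)*Δ*N² = 144/5
  k=0: +1/(0!*0!*1!*1!*3!*0!) = 1/6
Σ = 1/6  ⇒  CG² = 144/5*1/6² = 4/5
CG = +√(4/5) = +0.894427

+0.894427  (= +√(4/5))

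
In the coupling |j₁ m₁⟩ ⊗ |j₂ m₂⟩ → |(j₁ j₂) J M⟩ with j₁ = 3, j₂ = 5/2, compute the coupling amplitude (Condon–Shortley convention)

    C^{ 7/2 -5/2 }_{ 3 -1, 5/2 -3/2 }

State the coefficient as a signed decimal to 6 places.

√[8·2!4!3!/10! · 2!4!1!4!1!6!] = √(18432/35)
  +(−1)^0/∏(0,2,4,1,0,2)! = 1/96  (running 1/96)
  +(−1)^1/∏(1,1,3,0,1,3)! = -1/36  (running -5/288)
⟨..|..⟩ = √(18432/35)·(-5/288) = -0.398410

-0.398410  (= −√(10/63))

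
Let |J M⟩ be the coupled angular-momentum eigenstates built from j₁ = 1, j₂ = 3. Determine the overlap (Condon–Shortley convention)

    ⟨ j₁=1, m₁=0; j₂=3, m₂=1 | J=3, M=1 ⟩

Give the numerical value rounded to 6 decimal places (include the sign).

j₁+j₂−J=1  J+j₁−j₂=1  J−j₁+j₂=5  j₁+j₂+J+1=8
(j₁±m₁, j₂±m₂, J±M) = (1,1,4,2,4,2)
P² = 48
sum k=0..1:
  [0] +1/24 = 1/24
  [1] −1/12 = -1/12
S = -1/24
C² = P²·S² = 1/12 ; C = -0.288675

−√(1/12) = -0.288675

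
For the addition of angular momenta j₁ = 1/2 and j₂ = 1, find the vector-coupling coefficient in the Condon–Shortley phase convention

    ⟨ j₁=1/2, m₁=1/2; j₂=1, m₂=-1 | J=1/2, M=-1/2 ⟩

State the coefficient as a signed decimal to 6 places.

triangle: 1!*0!*1!/3! = 1/6
(j±m)!: 1!*0!*0!*2!*0!*1! = 2
prefactor² = (2J+1)*Δ*N² = 2/3
  k=0: +1/(0!*1!*0!*0!*0!*1!) = 1
Σ = 1  ⇒  CG² = 2/3*1² = 2/3
CG = +√(2/3) = +0.816497

+√(2/3) = +0.816497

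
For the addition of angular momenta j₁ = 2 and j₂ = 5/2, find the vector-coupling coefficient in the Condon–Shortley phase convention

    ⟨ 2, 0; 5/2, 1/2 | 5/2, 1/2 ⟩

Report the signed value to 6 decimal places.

−√(8/35) ≈ -0.478091

j₁+j₂−J=2  J+j₁−j₂=2  J−j₁+j₂=3  j₁+j₂+J+1=8
(j₁±m₁, j₂±m₂, J±M) = (2,2,3,2,3,2)
P² = 72/35
sum k=0..2:
  [0] +1/24 = 1/24
  [1] −1/2 = -1/2
  [2] +1/8 = 1/8
S = -1/3
C² = P²·S² = 8/35 ; C = -0.478091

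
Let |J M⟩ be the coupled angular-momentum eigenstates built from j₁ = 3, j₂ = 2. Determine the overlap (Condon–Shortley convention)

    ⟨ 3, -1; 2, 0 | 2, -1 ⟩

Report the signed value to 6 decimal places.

j₁+j₂−J=3  J+j₁−j₂=3  J−j₁+j₂=1  j₁+j₂+J+1=8
(j₁±m₁, j₂±m₂, J±M) = (2,4,2,2,1,3)
P² = 36/7
sum k=1..2:
  [1] −1/12 = -1/12
  [2] +1/4 = 1/4
S = 1/6
C² = P²·S² = 1/7 ; C = +0.377964

+√(1/7) = +0.377964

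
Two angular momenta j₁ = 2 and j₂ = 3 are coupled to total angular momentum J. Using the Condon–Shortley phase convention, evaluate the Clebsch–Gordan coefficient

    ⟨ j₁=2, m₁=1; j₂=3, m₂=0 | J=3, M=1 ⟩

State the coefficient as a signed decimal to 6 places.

-0.182574  (= −√(1/30))

triangle: 2!*2!*4!/9! = 96/362880
(j±m)!: 3!*1!*3!*3!*4!*2! = 10368
prefactor² = (2J+1)*Δ*N² = 96/5
  k=0: +1/(0!*2!*1!*3!*1!*1!) = 1/12
  k=1: −1/(1!*1!*0!*2!*2!*2!) = -1/8
Σ = -1/24  ⇒  CG² = 96/5*(-1/24)² = 1/30
CG = −√(1/30) = -0.182574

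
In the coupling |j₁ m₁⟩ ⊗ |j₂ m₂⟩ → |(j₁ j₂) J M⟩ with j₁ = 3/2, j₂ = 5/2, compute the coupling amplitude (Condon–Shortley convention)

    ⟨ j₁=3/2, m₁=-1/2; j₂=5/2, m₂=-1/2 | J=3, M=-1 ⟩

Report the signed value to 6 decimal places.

-0.129099  (= −√(1/60))

j₁+j₂−J=1  J+j₁−j₂=2  J−j₁+j₂=4  j₁+j₂+J+1=8
(j₁±m₁, j₂±m₂, J±M) = (1,2,2,3,2,4)
P² = 48/5
sum k=0..1:
  [0] +1/8 = 1/8
  [1] −1/6 = -1/6
S = -1/24
C² = P²·S² = 1/60 ; C = -0.129099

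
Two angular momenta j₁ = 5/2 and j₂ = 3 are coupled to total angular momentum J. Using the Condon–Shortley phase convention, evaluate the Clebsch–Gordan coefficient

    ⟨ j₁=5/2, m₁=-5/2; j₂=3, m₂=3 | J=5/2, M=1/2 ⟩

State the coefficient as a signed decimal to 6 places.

√[6·3!2!3!/9! · 0!5!6!0!3!2!] = √(8640/7)
  +(−1)^3/∏(3,0,2,3,0,0)! = -1/72  (running -1/72)
⟨..|..⟩ = √(8640/7)·(-1/72) = -0.487950

-0.487950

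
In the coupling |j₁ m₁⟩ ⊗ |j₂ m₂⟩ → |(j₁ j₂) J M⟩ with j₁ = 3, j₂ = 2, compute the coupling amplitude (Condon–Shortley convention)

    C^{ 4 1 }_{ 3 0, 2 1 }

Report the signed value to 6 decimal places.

-0.462910

√[9·1!5!3!/10! · 3!3!3!1!5!3!] = √(1944/7)
  +(−1)^0/∏(0,1,3,3,2,0)! = 1/72  (running 1/72)
  +(−1)^1/∏(1,0,2,2,3,1)! = -1/24  (running -1/36)
⟨..|..⟩ = √(1944/7)·(-1/36) = -0.462910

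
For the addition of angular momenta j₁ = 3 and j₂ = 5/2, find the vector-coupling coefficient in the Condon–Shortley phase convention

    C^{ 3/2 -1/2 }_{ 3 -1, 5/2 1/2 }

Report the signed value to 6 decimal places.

j₁+j₂−J=4  J+j₁−j₂=2  J−j₁+j₂=1  j₁+j₂+J+1=8
(j₁±m₁, j₂±m₂, J±M) = (2,4,3,2,1,2)
P² = 192/35
sum k=2..3:
  [2] +1/8 = 1/8
  [3] −1/6 = -1/6
S = -1/24
C² = P²·S² = 1/105 ; C = -0.097590

-0.097590  (= −√(1/105))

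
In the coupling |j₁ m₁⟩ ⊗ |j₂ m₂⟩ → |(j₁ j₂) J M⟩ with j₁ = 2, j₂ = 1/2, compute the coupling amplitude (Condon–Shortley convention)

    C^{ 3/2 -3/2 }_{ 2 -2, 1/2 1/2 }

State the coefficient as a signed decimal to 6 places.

-0.894427  (= −√(4/5))

triangle: 1!·3!·0!/5! = 6/120
(j±m)!: 0!·4!·1!·0!·0!·3! = 144
prefactor² = (2J+1)·Δ·N² = 144/5
  k=1: −1/(1!·0!·3!·0!·0!·0!) = -1/6
Σ = -1/6  ⇒  CG² = 144/5·(-1/6)² = 4/5
CG = −√(4/5) = -0.894427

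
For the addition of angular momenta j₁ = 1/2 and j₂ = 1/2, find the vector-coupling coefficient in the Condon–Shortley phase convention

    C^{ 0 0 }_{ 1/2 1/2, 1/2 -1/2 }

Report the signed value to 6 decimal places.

+0.707107  (= +√(1/2))

triangle: 1!*0!*0!/2! = 1/2
(j±m)!: 1!*0!*0!*1!*0!*0! = 1
prefactor² = (2J+1)*Δ*N² = 1/2
  k=0: +1/(0!*1!*0!*0!*0!*0!) = 1
Σ = 1  ⇒  CG² = 1/2*1² = 1/2
CG = +√(1/2) = +0.707107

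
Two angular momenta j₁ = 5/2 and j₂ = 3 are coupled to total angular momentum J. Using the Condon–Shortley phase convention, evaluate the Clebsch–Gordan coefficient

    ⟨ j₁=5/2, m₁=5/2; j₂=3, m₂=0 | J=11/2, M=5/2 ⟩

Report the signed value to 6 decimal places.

j₁+j₂−J=0  J+j₁−j₂=5  J−j₁+j₂=6  j₁+j₂+J+1=12
(j₁±m₁, j₂±m₂, J±M) = (5,0,3,3,8,3)
P² = 24883200/11
sum k=0..0:
  [0] +1/4320 = 1/4320
S = 1/4320
C² = P²·S² = 4/33 ; C = +0.348155

+0.348155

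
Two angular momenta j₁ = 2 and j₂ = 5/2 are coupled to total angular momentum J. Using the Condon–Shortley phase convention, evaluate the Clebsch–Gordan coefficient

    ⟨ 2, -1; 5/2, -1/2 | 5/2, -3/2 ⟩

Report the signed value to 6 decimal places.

j₁+j₂−J=2  J+j₁−j₂=2  J−j₁+j₂=3  j₁+j₂+J+1=8
(j₁±m₁, j₂±m₂, J±M) = (1,3,2,3,1,4)
P² = 216/35
sum k=1..2:
  [1] −1/4 = -1/4
  [2] +1/12 = 1/12
S = -1/6
C² = P²·S² = 6/35 ; C = -0.414039

−√(6/35) = -0.414039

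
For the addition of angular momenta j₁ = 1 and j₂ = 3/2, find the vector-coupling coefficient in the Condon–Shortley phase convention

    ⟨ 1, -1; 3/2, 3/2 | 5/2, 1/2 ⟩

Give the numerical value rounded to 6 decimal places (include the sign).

j₁+j₂−J=0  J+j₁−j₂=2  J−j₁+j₂=3  j₁+j₂+J+1=6
(j₁±m₁, j₂±m₂, J±M) = (0,2,3,0,3,2)
P² = 72/5
sum k=0..0:
  [0] +1/12 = 1/12
S = 1/12
C² = P²·S² = 1/10 ; C = +0.316228

+0.316228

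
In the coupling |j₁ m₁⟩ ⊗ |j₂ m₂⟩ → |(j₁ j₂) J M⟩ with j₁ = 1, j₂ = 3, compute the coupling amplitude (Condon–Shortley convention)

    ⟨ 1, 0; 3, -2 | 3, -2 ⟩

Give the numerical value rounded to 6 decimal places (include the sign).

j₁+j₂−J=1  J+j₁−j₂=1  J−j₁+j₂=5  j₁+j₂+J+1=8
(j₁±m₁, j₂±m₂, J±M) = (1,1,1,5,1,5)
P² = 300
sum k=0..1:
  [0] +1/24 = 1/24
  [1] −1/120 = -1/120
S = 1/30
C² = P²·S² = 1/3 ; C = +0.577350

+√(1/3) = +0.577350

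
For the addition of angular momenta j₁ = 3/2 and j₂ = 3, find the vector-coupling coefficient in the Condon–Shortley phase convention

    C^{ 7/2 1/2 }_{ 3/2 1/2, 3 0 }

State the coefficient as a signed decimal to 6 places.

+√(2/21) = +0.308607

√[8·1!2!5!/9! · 2!1!3!3!4!3!] = √(384/7)
  +(−1)^0/∏(0,1,1,3,1,2)! = 1/12  (running 1/12)
  +(−1)^1/∏(1,0,0,2,2,3)! = -1/24  (running 1/24)
⟨..|..⟩ = √(384/7)·(1/24) = +0.308607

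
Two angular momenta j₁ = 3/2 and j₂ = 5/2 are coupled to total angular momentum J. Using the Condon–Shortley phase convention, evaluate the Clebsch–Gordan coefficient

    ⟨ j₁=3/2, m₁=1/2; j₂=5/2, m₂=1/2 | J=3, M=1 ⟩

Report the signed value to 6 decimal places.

j₁+j₂−J=1  J+j₁−j₂=2  J−j₁+j₂=4  j₁+j₂+J+1=8
(j₁±m₁, j₂±m₂, J±M) = (2,1,3,2,4,2)
P² = 48/5
sum k=0..1:
  [0] +1/6 = 1/6
  [1] −1/8 = -1/8
S = 1/24
C² = P²·S² = 1/60 ; C = +0.129099

+0.129099  (= +√(1/60))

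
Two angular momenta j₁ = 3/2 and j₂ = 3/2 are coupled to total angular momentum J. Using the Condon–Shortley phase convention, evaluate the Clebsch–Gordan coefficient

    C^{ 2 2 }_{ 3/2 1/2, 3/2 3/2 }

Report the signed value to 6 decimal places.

−√(1/2) = -0.707107

√[5·1!2!2!/6! · 2!1!3!0!4!0!] = √(8)
  +(−1)^1/∏(1,0,0,2,2,0)! = -1/4  (running -1/4)
⟨..|..⟩ = √(8)·(-1/4) = -0.707107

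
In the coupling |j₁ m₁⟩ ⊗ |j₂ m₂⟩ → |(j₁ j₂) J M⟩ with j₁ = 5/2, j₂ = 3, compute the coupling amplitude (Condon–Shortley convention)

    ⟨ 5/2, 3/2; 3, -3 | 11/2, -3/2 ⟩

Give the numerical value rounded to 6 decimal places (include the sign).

+√(1/66) ≈ +0.123091

triangle: 0!*5!*6!/12! = 86400/479001600
(j±m)!: 4!*1!*0!*6!*4!*7! = 2090188800
prefactor² = (2J+1)*Δ*N² = 49766400/11
  k=0: +1/(0!*0!*1!*0!*4!*6!) = 1/17280
Σ = 1/17280  ⇒  CG² = 49766400/11*1/17280² = 1/66
CG = +√(1/66) = +0.123091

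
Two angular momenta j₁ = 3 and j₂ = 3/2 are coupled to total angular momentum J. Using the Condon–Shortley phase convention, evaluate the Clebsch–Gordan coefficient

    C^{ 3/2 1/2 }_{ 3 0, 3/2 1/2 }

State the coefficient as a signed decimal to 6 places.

j₁+j₂−J=3  J+j₁−j₂=3  J−j₁+j₂=0  j₁+j₂+J+1=7
(j₁±m₁, j₂±m₂, J±M) = (3,3,2,1,2,1)
P² = 144/35
sum k=2..2:
  [2] +1/4 = 1/4
S = 1/4
C² = P²·S² = 9/35 ; C = +0.507093

+√(9/35) ≈ +0.507093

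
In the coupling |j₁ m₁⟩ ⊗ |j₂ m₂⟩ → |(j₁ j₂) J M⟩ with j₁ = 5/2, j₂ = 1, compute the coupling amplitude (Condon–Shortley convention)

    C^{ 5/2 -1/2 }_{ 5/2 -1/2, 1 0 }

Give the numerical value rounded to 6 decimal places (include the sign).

j₁+j₂−J=1  J+j₁−j₂=4  J−j₁+j₂=1  j₁+j₂+J+1=7
(j₁±m₁, j₂±m₂, J±M) = (2,3,1,1,2,3)
P² = 144/35
sum k=0..1:
  [0] +1/6 = 1/6
  [1] −1/4 = -1/4
S = -1/12
C² = P²·S² = 1/35 ; C = -0.169031

-0.169031  (= −√(1/35))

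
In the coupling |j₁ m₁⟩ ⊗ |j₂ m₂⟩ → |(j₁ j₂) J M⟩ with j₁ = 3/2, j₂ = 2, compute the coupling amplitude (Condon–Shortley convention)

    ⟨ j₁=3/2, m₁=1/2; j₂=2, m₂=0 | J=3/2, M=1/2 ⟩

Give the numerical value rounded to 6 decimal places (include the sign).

−√(1/5) = -0.447214

triangle: 2!×1!×2!/6! = 4/720
(j±m)!: 2!×1!×2!×2!×2!×1! = 16
prefactor² = (2J+1)×Δ×N² = 16/45
  k=0: +1/(0!×2!×1!×2!×0!×0!) = 1/4
  k=1: −1/(1!×1!×0!×1!×1!×1!) = -1
Σ = -3/4  ⇒  CG² = 16/45×(-3/4)² = 1/5
CG = −√(1/5) = -0.447214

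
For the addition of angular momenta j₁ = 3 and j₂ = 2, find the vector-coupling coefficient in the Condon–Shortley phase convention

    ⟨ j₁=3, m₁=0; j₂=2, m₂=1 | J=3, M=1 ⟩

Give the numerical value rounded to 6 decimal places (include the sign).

−√(1/30) ≈ -0.182574

√[7·2!4!2!/9! · 3!3!3!1!4!2!] = √(96/5)
  +(−1)^1/∏(1,1,2,2,2,0)! = -1/8  (running -1/8)
  +(−1)^2/∏(2,0,1,1,3,1)! = 1/12  (running -1/24)
⟨..|..⟩ = √(96/5)·(-1/24) = -0.182574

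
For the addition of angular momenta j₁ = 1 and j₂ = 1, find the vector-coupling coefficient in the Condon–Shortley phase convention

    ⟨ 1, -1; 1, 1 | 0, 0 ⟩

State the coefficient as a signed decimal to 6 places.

+√(1/3) ≈ +0.577350

√[1·2!0!0!/3! · 0!2!2!0!0!0!] = √(4/3)
  +(−1)^2/∏(2,0,0,0,0,0)! = 1/2  (running 1/2)
⟨..|..⟩ = √(4/3)·(1/2) = +0.577350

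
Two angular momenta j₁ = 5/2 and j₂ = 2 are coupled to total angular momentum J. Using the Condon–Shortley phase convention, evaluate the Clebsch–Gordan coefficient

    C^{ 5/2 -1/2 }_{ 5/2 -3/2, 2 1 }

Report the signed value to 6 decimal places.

+√(6/35) = +0.414039

triangle: 2!×3!×2!/8! = 24/40320
(j±m)!: 1!×4!×3!×1!×2!×3! = 1728
prefactor² = (2J+1)×Δ×N² = 216/35
  k=1: −1/(1!×1!×3!×2!×0!×0!) = -1/12
  k=2: +1/(2!×0!×2!×1!×1!×1!) = 1/4
Σ = 1/6  ⇒  CG² = 216/35×1/6² = 6/35
CG = +√(6/35) = +0.414039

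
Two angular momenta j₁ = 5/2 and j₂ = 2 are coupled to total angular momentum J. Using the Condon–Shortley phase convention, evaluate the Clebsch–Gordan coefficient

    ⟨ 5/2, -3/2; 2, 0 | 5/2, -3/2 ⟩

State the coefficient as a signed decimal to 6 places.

triangle: 2!*3!*2!/8! = 24/40320
(j±m)!: 1!*4!*2!*2!*1!*4! = 2304
prefactor² = (2J+1)*Δ*N² = 288/35
  k=1: −1/(1!*1!*3!*1!*0!*1!) = -1/6
  k=2: +1/(2!*0!*2!*0!*1!*2!) = 1/8
Σ = -1/24  ⇒  CG² = 288/35*(-1/24)² = 1/70
CG = −√(1/70) = -0.119523

−√(1/70) ≈ -0.119523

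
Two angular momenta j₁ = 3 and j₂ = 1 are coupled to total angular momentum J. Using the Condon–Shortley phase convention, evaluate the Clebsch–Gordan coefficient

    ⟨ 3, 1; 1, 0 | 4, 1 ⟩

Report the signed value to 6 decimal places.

j₁+j₂−J=0  J+j₁−j₂=6  J−j₁+j₂=2  j₁+j₂+J+1=9
(j₁±m₁, j₂±m₂, J±M) = (4,2,1,1,5,3)
P² = 8640/7
sum k=0..0:
  [0] +1/48 = 1/48
S = 1/48
C² = P²·S² = 15/28 ; C = +0.731925

+√(15/28) = +0.731925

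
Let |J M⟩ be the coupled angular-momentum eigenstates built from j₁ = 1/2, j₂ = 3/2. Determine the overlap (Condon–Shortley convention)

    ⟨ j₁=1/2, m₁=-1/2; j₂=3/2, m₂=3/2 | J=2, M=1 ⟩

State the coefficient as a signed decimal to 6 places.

√[5·0!1!3!/5! · 0!1!3!0!3!1!] = √(9)
  +(−1)^0/∏(0,0,1,3,0,0)! = 1/6  (running 1/6)
⟨..|..⟩ = √(9)·(1/6) = +0.500000

+√(1/4) = +0.500000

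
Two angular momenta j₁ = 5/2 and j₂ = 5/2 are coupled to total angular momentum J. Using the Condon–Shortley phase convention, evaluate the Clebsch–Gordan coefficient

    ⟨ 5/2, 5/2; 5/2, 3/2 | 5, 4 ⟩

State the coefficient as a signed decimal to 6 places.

triangle: 0!×5!×5!/11! = 14400/39916800
(j±m)!: 5!×0!×4!×1!×9!×1! = 1045094400
prefactor² = (2J+1)×Δ×N² = 4147200
  k=0: +1/(0!×0!×0!×4!×5!×1!) = 1/2880
Σ = 1/2880  ⇒  CG² = 4147200×1/2880² = 1/2
CG = +√(1/2) = +0.707107

+0.707107  (= +√(1/2))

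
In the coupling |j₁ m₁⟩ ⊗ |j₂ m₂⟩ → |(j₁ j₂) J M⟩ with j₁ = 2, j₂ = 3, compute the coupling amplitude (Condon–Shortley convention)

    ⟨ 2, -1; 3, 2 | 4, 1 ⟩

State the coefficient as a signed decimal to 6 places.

−√(7/20) ≈ -0.591608

triangle: 1!*3!*5!/10! = 720/3628800
(j±m)!: 1!*3!*5!*1!*5!*3! = 518400
prefactor² = (2J+1)*Δ*N² = 6480/7
  k=0: +1/(0!*1!*3!*5!*0!*0!) = 1/720
  k=1: −1/(1!*0!*2!*4!*1!*1!) = -1/48
Σ = -7/360  ⇒  CG² = 6480/7*(-7/360)² = 7/20
CG = −√(7/20) = -0.591608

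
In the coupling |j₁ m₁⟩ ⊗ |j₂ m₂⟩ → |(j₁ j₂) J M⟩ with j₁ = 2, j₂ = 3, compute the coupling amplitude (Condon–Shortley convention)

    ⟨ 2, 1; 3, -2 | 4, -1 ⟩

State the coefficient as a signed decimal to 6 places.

√[9·1!3!5!/10! · 3!1!1!5!3!5!] = √(6480/7)
  +(−1)^0/∏(0,1,1,1,2,4)! = 1/48  (running 1/48)
  +(−1)^1/∏(1,0,0,0,3,5)! = -1/720  (running 7/360)
⟨..|..⟩ = √(6480/7)·(7/360) = +0.591608

+√(7/20) ≈ +0.591608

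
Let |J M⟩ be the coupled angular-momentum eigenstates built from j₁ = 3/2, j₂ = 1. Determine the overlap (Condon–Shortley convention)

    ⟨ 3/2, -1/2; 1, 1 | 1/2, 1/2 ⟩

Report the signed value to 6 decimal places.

triangle: 2!·1!·0!/4! = 2/24
(j±m)!: 1!·2!·2!·0!·1!·0! = 4
prefactor² = (2J+1)·Δ·N² = 2/3
  k=2: +1/(2!·0!·0!·0!·1!·0!) = 1/2
Σ = 1/2  ⇒  CG² = 2/3·1/2² = 1/6
CG = +√(1/6) = +0.408248

+0.408248  (= +√(1/6))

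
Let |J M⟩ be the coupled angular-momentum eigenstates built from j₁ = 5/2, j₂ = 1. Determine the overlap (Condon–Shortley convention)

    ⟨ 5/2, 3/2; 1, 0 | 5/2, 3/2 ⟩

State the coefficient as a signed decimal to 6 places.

+√(9/35) ≈ +0.507093

triangle: 1!×4!×1!/7! = 24/5040
(j±m)!: 4!×1!×1!×1!×4!×1! = 576
prefactor² = (2J+1)×Δ×N² = 576/35
  k=0: +1/(0!×1!×1!×1!×3!×0!) = 1/6
  k=1: −1/(1!×0!×0!×0!×4!×1!) = -1/24
Σ = 1/8  ⇒  CG² = 576/35×1/8² = 9/35
CG = +√(9/35) = +0.507093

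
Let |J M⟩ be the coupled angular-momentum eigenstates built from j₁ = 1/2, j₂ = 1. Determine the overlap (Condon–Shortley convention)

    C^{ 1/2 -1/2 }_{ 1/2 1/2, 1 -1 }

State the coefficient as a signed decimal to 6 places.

j₁+j₂−J=1  J+j₁−j₂=0  J−j₁+j₂=1  j₁+j₂+J+1=3
(j₁±m₁, j₂±m₂, J±M) = (1,0,0,2,0,1)
P² = 2/3
sum k=0..0:
  [0] +1/1 = 1
S = 1
C² = P²·S² = 2/3 ; C = +0.816497

+√(2/3) = +0.816497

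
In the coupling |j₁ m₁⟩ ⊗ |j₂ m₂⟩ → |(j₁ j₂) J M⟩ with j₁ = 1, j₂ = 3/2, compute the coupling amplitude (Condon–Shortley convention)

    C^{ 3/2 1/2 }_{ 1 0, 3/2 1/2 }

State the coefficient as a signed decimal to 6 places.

√[4·1!1!2!/5! · 1!1!2!1!2!1!] = √(4/15)
  +(−1)^0/∏(0,1,1,2,0,0)! = 1/2  (running 1/2)
  +(−1)^1/∏(1,0,0,1,1,1)! = -1  (running -1/2)
⟨..|..⟩ = √(4/15)·(-1/2) = -0.258199

-0.258199  (= −√(1/15))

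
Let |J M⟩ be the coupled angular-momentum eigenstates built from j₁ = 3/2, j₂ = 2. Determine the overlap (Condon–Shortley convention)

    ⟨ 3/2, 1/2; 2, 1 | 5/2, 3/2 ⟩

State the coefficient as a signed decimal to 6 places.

-0.169031  (= −√(1/35))

j₁+j₂−J=1  J+j₁−j₂=2  J−j₁+j₂=3  j₁+j₂+J+1=7
(j₁±m₁, j₂±m₂, J±M) = (2,1,3,1,4,1)
P² = 144/35
sum k=0..1:
  [0] +1/6 = 1/6
  [1] −1/4 = -1/4
S = -1/12
C² = P²·S² = 1/35 ; C = -0.169031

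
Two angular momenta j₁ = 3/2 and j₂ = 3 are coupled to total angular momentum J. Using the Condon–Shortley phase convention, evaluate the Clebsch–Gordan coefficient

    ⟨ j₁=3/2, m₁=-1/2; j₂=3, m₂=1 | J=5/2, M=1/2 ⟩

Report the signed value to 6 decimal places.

√[6·2!1!4!/8! · 1!2!4!2!3!2!] = √(288/35)
  +(−1)^1/∏(1,1,1,3,0,1)! = -1/6  (running -1/6)
  +(−1)^2/∏(2,0,0,2,1,2)! = 1/8  (running -1/24)
⟨..|..⟩ = √(288/35)·(-1/24) = -0.119523

-0.119523  (= −√(1/70))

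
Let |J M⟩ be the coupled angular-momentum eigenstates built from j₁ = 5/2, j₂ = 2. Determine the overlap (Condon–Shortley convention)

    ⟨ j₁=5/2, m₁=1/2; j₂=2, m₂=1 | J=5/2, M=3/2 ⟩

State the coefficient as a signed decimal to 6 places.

√[6·2!3!2!/8! · 3!2!3!1!4!1!] = √(216/35)
  +(−1)^1/∏(1,1,1,2,2,0)! = -1/4  (running -1/4)
  +(−1)^2/∏(2,0,0,1,3,1)! = 1/12  (running -1/6)
⟨..|..⟩ = √(216/35)·(-1/6) = -0.414039

−√(6/35) = -0.414039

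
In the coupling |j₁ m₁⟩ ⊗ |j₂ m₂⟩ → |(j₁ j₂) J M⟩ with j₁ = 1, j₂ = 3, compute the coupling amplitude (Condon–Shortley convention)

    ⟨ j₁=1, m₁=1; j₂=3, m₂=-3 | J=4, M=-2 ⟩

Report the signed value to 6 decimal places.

triangle: 0!×2!×6!/9! = 1440/362880
(j±m)!: 2!×0!×0!×6!×2!×6! = 2073600
prefactor² = (2J+1)×Δ×N² = 518400/7
  k=0: +1/(0!×0!×0!×0!×2!×6!) = 1/1440
Σ = 1/1440  ⇒  CG² = 518400/7×1/1440² = 1/28
CG = +√(1/28) = +0.188982

+√(1/28) = +0.188982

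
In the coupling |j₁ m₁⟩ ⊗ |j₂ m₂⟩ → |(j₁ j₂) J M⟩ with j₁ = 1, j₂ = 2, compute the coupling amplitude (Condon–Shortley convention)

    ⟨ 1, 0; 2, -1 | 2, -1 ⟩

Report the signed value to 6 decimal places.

j₁+j₂−J=1  J+j₁−j₂=1  J−j₁+j₂=3  j₁+j₂+J+1=6
(j₁±m₁, j₂±m₂, J±M) = (1,1,1,3,1,3)
P² = 3/2
sum k=0..1:
  [0] +1/2 = 1/2
  [1] −1/6 = -1/6
S = 1/3
C² = P²·S² = 1/6 ; C = +0.408248

+√(1/6) = +0.408248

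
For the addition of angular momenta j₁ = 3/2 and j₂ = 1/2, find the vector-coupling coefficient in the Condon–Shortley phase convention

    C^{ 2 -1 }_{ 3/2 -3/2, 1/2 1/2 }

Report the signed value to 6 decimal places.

+√(1/4) ≈ +0.500000

√[5·0!3!1!/5! · 0!3!1!0!1!3!] = √(9)
  +(−1)^0/∏(0,0,3,1,0,0)! = 1/6  (running 1/6)
⟨..|..⟩ = √(9)·(1/6) = +0.500000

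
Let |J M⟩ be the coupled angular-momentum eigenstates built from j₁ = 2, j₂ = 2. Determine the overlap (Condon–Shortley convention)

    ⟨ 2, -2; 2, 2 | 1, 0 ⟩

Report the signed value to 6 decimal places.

-0.632456

triangle: 3!*1!*1!/6! = 6/720
(j±m)!: 0!*4!*4!*0!*1!*1! = 576
prefactor² = (2J+1)*Δ*N² = 72/5
  k=3: −1/(3!*0!*1!*1!*0!*0!) = -1/6
Σ = -1/6  ⇒  CG² = 72/5*(-1/6)² = 2/5
CG = −√(2/5) = -0.632456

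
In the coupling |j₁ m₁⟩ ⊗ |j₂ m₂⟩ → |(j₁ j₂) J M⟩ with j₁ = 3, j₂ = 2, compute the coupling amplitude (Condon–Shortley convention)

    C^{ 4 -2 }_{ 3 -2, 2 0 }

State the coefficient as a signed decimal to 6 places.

−√(12/35) = -0.585540

triangle: 1!×5!×3!/10! = 720/3628800
(j±m)!: 1!×5!×2!×2!×2!×6! = 691200
prefactor² = (2J+1)×Δ×N² = 8640/7
  k=0: +1/(0!×1!×5!×2!×0!×1!) = 1/240
  k=1: −1/(1!×0!×4!×1!×1!×2!) = -1/48
Σ = -1/60  ⇒  CG² = 8640/7×(-1/60)² = 12/35
CG = −√(12/35) = -0.585540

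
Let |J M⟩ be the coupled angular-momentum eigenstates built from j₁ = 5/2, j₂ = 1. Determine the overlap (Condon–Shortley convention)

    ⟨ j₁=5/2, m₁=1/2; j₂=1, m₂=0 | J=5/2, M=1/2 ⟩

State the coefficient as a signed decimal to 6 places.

+0.169031  (= +√(1/35))

√[6·1!4!1!/7! · 3!2!1!1!3!2!] = √(144/35)
  +(−1)^0/∏(0,1,2,1,2,0)! = 1/4  (running 1/4)
  +(−1)^1/∏(1,0,1,0,3,1)! = -1/6  (running 1/12)
⟨..|..⟩ = √(144/35)·(1/12) = +0.169031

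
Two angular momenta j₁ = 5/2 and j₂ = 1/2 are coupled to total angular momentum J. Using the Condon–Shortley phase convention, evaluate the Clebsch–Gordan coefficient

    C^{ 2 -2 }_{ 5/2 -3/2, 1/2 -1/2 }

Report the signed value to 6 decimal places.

+0.408248

triangle: 1!×4!×0!/6! = 24/720
(j±m)!: 1!×4!×0!×1!×0!×4! = 576
prefactor² = (2J+1)×Δ×N² = 96
  k=0: +1/(0!×1!×4!×0!×0!×0!) = 1/24
Σ = 1/24  ⇒  CG² = 96×1/24² = 1/6
CG = +√(1/6) = +0.408248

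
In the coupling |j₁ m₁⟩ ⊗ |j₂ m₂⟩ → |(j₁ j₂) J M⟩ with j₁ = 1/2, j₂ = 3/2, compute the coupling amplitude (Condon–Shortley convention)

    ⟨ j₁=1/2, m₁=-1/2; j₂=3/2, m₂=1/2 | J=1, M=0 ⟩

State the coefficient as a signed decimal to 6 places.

−√(1/2) = -0.707107

j₁+j₂−J=1  J+j₁−j₂=0  J−j₁+j₂=2  j₁+j₂+J+1=4
(j₁±m₁, j₂±m₂, J±M) = (0,1,2,1,1,1)
P² = 1/2
sum k=1..1:
  [1] −1/1 = -1
S = -1
C² = P²·S² = 1/2 ; C = -0.707107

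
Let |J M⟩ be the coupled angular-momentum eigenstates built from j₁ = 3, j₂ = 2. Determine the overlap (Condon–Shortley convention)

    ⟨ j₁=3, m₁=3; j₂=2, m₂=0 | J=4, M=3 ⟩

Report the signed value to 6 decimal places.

+0.670820  (= +√(9/20))

√[9·1!5!3!/10! · 6!0!2!2!7!1!] = √(25920)
  +(−1)^0/∏(0,1,0,2,5,1)! = 1/240  (running 1/240)
⟨..|..⟩ = √(25920)·(1/240) = +0.670820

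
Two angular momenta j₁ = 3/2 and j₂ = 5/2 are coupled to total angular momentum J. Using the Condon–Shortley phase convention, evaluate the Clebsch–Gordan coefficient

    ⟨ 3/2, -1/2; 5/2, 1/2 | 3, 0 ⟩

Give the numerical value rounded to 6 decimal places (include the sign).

√[7·1!2!4!/8! · 1!2!3!2!3!3!] = √(36/5)
  +(−1)^0/∏(0,1,2,3,0,1)! = 1/12  (running 1/12)
  +(−1)^1/∏(1,0,1,2,1,2)! = -1/4  (running -1/6)
⟨..|..⟩ = √(36/5)·(-1/6) = -0.447214

−√(1/5) ≈ -0.447214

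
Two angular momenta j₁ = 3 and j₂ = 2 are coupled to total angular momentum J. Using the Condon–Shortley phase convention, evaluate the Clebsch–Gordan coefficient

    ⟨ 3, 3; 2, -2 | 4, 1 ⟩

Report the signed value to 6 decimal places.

+√(3/70) = +0.207020

√[9·1!5!3!/10! · 6!0!0!4!5!3!] = √(155520/7)
  +(−1)^0/∏(0,1,0,0,5,3)! = 1/720  (running 1/720)
⟨..|..⟩ = √(155520/7)·(1/720) = +0.207020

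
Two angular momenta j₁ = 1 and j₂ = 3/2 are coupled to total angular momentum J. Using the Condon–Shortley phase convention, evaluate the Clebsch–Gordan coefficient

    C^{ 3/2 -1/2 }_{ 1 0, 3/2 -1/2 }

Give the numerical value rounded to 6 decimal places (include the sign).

triangle: 1!×1!×2!/5! = 2/120
(j±m)!: 1!×1!×1!×2!×1!×2! = 4
prefactor² = (2J+1)×Δ×N² = 4/15
  k=0: +1/(0!×1!×1!×1!×0!×1!) = 1
  k=1: −1/(1!×0!×0!×0!×1!×2!) = -1/2
Σ = 1/2  ⇒  CG² = 4/15×1/2² = 1/15
CG = +√(1/15) = +0.258199

+√(1/15) = +0.258199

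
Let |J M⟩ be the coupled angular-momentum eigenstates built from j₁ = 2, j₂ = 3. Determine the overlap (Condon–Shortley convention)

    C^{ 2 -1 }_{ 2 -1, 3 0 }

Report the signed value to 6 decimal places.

+√(2/7) ≈ +0.534522

j₁+j₂−J=3  J+j₁−j₂=1  J−j₁+j₂=3  j₁+j₂+J+1=8
(j₁±m₁, j₂±m₂, J±M) = (1,3,3,3,1,3)
P² = 81/14
sum k=2..3:
  [2] +1/4 = 1/4
  [3] −1/36 = -1/36
S = 2/9
C² = P²·S² = 2/7 ; C = +0.534522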